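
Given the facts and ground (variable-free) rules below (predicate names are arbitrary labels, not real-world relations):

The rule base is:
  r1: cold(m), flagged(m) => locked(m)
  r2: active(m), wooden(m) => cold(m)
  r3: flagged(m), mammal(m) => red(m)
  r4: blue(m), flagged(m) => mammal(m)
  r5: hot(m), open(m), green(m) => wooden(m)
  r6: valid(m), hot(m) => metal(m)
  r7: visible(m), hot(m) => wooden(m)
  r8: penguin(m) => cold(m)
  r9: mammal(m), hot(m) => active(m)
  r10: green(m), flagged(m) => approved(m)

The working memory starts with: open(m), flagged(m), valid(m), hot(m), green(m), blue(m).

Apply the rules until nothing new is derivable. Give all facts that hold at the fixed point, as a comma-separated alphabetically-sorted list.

Round 1 — r4, r5, r6, r10, derive mammal(m), wooden(m), metal(m), approved(m).
Round 2 — r3, r9, derive red(m), active(m).
Round 3 — r2, derive cold(m).
Round 4 — r1, derive locked(m).

active(m), approved(m), blue(m), cold(m), flagged(m), green(m), hot(m), locked(m), mammal(m), metal(m), open(m), red(m), valid(m), wooden(m)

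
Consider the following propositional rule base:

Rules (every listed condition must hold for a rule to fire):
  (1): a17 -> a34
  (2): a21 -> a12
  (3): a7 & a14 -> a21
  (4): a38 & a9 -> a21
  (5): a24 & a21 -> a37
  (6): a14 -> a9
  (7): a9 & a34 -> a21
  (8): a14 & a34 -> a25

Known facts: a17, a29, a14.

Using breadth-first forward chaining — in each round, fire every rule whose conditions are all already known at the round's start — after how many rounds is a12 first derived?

3

Round 1 fires (1), (6), giving a34, a9.
Round 2 fires (7), (8), giving a21, a25.
Round 3 fires (2), giving a12.
a12 first appears in round 3.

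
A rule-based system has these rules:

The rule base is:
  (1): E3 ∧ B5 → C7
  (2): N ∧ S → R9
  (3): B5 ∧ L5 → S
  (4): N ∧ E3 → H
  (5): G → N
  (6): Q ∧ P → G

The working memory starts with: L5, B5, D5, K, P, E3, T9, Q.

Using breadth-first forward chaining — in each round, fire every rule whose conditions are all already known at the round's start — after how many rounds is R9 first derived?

3

Round 1: (1) [E3 ∧ B5 → C7]; (3) [B5 ∧ L5 → S]; (6) [Q ∧ P → G]. New: C7, S, G.
Round 2: (5) [G → N]. New: N.
Round 3: (2) [N ∧ S → R9]; (4) [N ∧ E3 → H]. New: R9, H.
R9 first appears in round 3.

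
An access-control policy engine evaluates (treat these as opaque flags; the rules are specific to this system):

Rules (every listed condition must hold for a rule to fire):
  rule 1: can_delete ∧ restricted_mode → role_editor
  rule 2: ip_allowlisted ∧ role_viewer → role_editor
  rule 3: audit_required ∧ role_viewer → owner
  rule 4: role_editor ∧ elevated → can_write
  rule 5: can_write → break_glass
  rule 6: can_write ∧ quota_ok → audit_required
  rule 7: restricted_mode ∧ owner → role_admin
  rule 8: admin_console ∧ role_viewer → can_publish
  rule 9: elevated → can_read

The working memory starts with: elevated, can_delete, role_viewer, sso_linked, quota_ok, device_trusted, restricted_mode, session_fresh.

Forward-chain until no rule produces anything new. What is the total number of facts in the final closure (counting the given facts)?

Round 1 fires rule 1, rule 9, giving role_editor, can_read.
Round 2 fires rule 4, giving can_write.
Round 3 fires rule 5, rule 6, giving break_glass, audit_required.
Round 4 fires rule 3, giving owner.
Round 5 fires rule 7, giving role_admin.
Closure: {audit_required, break_glass, can_delete, can_read, can_write, device_trusted, elevated, owner, quota_ok, restricted_mode, role_admin, role_editor, role_viewer, session_fresh, sso_linked} — 15 facts.

15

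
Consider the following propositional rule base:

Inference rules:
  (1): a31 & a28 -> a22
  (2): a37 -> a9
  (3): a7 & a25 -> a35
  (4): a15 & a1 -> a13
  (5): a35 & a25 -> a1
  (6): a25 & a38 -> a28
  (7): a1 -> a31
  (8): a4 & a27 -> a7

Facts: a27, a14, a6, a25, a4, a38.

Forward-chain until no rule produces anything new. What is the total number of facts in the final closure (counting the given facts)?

Round 1: (6) [a25 & a38 -> a28]; (8) [a4 & a27 -> a7]. Adds a28, a7.
Round 2: (3) [a7 & a25 -> a35]. Adds a35.
Round 3: (5) [a35 & a25 -> a1]. Adds a1.
Round 4: (7) [a1 -> a31]. Adds a31.
Round 5: (1) [a31 & a28 -> a22]. Adds a22.
Closure: {a1, a14, a22, a25, a27, a28, a31, a35, a38, a4, a6, a7} — 12 facts.

12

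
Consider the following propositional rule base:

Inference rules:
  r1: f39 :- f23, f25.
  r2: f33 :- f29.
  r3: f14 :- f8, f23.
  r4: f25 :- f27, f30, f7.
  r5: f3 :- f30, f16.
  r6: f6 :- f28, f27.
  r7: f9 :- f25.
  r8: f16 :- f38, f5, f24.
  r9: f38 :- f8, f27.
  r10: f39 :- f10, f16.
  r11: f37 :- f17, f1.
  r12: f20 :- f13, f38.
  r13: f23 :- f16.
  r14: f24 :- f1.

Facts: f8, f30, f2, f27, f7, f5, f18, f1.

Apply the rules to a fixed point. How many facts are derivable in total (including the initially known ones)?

17

Round 1: r4 [f25 :- f27, f30, f7.]; r9 [f38 :- f8, f27.]; r14 [f24 :- f1.]. Adds f25, f38, f24.
Round 2: r7 [f9 :- f25.]; r8 [f16 :- f38, f5, f24.]. Adds f9, f16.
Round 3: r5 [f3 :- f30, f16.]; r13 [f23 :- f16.]. Adds f3, f23.
Round 4: r1 [f39 :- f23, f25.]; r3 [f14 :- f8, f23.]. Adds f39, f14.
Closure: {f1, f14, f16, f18, f2, f23, f24, f25, f27, f3, f30, f38, f39, f5, f7, f8, f9} — 17 facts.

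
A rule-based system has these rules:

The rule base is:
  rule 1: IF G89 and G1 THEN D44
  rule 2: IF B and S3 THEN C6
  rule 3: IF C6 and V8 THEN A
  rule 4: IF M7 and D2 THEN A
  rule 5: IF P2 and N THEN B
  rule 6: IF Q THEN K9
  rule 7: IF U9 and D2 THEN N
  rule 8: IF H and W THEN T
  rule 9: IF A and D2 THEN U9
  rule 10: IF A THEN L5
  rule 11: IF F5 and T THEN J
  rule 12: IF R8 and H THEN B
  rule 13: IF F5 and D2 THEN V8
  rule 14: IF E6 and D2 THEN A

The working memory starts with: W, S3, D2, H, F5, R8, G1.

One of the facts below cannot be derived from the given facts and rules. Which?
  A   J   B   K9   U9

[1] rule 8 [IF H and W THEN T]; rule 12 [IF R8 and H THEN B]; rule 13 [IF F5 and D2 THEN V8]. ⇒ new: T, B, V8.
[2] rule 2 [IF B and S3 THEN C6]; rule 11 [IF F5 and T THEN J]. ⇒ new: C6, J.
[3] rule 3 [IF C6 and V8 THEN A]. ⇒ new: A.
[4] rule 9 [IF A and D2 THEN U9]; rule 10 [IF A THEN L5]. ⇒ new: U9, L5.
[5] rule 7 [IF U9 and D2 THEN N]. ⇒ new: N.
Derived: U9 (round 4), B (round 1), A (round 3), J (round 2). K9 never appears in any round.

K9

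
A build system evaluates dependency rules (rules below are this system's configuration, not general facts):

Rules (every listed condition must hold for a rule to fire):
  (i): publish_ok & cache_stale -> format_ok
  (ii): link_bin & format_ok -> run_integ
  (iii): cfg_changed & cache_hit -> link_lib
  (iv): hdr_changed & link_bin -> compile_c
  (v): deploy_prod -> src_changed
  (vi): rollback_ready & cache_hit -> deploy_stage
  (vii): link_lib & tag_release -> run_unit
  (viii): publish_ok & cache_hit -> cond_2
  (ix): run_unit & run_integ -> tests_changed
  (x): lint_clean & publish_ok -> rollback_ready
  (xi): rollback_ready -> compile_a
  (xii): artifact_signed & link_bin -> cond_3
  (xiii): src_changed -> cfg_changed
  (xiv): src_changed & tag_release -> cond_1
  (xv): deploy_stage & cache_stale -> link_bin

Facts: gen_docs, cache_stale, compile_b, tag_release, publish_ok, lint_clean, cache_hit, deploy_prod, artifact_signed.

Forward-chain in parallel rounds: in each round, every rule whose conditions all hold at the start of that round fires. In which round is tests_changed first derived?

Round 1 fires (i), (v), (viii), (x), giving format_ok, src_changed, cond_2, rollback_ready.
Round 2 fires (vi), (xi), (xiii), (xiv), giving deploy_stage, compile_a, cfg_changed, cond_1.
Round 3 fires (iii), (xv), giving link_lib, link_bin.
Round 4 fires (ii), (vii), (xii), giving run_integ, run_unit, cond_3.
Round 5 fires (ix), giving tests_changed.
tests_changed first appears in round 5.

5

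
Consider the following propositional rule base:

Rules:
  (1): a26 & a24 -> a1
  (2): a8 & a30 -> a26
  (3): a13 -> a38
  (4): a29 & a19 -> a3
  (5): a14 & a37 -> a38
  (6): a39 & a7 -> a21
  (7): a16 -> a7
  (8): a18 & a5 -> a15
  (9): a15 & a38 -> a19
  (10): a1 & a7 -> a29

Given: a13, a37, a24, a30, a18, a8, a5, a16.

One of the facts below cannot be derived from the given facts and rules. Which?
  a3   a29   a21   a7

Round 1: (2) [a8 & a30 -> a26]; (3) [a13 -> a38]; (7) [a16 -> a7]; (8) [a18 & a5 -> a15]. New: a26, a38, a7, a15.
Round 2: (1) [a26 & a24 -> a1]; (9) [a15 & a38 -> a19]. New: a1, a19.
Round 3: (10) [a1 & a7 -> a29]. New: a29.
Round 4: (4) [a29 & a19 -> a3]. New: a3.
Derived: a7 (round 1), a3 (round 4), a29 (round 3). a21 never appears in any round.

a21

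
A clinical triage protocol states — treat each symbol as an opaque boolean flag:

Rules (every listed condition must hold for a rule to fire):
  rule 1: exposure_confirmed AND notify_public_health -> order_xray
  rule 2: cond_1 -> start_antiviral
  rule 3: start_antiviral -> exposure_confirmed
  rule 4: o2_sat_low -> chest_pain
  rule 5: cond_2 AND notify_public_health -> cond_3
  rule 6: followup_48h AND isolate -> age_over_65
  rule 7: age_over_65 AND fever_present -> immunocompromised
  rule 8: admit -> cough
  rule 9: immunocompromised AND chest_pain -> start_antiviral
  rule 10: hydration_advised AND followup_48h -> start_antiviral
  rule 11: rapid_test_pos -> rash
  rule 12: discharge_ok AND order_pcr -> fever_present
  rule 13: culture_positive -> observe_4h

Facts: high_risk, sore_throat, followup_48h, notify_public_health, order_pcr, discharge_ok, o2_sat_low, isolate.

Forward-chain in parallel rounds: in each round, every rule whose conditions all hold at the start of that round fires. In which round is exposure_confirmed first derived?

4

Round 1: rule 4 [o2_sat_low -> chest_pain]; rule 6 [followup_48h AND isolate -> age_over_65]; rule 12 [discharge_ok AND order_pcr -> fever_present]. Adds chest_pain, age_over_65, fever_present.
Round 2: rule 7 [age_over_65 AND fever_present -> immunocompromised]. Adds immunocompromised.
Round 3: rule 9 [immunocompromised AND chest_pain -> start_antiviral]. Adds start_antiviral.
Round 4: rule 3 [start_antiviral -> exposure_confirmed]. Adds exposure_confirmed.
exposure_confirmed first appears in round 4.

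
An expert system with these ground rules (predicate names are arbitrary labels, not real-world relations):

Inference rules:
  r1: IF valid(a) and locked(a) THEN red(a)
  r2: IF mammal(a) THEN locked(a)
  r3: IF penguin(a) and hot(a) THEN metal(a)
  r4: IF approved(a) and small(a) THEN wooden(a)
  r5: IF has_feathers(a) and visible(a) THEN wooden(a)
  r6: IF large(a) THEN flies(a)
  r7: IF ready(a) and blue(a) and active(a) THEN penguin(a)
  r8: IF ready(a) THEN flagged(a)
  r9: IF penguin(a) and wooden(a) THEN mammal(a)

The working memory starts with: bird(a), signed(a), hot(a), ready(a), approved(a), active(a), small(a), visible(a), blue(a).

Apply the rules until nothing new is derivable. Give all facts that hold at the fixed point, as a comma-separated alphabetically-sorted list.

Round 1 fires r4, r7, r8, giving wooden(a), penguin(a), flagged(a).
Round 2 fires r3, r9, giving metal(a), mammal(a).
Round 3 fires r2, giving locked(a).

active(a), approved(a), bird(a), blue(a), flagged(a), hot(a), locked(a), mammal(a), metal(a), penguin(a), ready(a), signed(a), small(a), visible(a), wooden(a)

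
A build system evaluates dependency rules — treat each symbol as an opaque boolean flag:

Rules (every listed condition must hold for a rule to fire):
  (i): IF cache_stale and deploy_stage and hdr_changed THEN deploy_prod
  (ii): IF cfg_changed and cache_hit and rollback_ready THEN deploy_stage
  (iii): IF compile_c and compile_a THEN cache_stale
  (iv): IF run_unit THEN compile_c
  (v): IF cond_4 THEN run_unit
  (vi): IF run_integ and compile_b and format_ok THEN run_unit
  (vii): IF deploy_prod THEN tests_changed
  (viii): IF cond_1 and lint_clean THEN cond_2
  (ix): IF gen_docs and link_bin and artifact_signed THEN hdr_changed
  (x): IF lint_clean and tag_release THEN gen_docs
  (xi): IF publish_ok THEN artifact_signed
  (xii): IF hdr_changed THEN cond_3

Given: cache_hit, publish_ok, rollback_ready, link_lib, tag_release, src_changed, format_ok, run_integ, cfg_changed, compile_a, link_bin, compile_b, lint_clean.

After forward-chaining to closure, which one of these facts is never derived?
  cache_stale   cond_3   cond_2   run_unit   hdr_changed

cond_2

Round 1 fires (ii), (vi), (x), (xi), giving deploy_stage, run_unit, gen_docs, artifact_signed.
Round 2 fires (iv), (ix), giving compile_c, hdr_changed.
Round 3 fires (iii), (xii), giving cache_stale, cond_3.
Round 4 fires (i), giving deploy_prod.
Round 5 fires (vii), giving tests_changed.
Derived: cache_stale (round 3), cond_3 (round 3), run_unit (round 1), hdr_changed (round 2). cond_2 never appears in any round.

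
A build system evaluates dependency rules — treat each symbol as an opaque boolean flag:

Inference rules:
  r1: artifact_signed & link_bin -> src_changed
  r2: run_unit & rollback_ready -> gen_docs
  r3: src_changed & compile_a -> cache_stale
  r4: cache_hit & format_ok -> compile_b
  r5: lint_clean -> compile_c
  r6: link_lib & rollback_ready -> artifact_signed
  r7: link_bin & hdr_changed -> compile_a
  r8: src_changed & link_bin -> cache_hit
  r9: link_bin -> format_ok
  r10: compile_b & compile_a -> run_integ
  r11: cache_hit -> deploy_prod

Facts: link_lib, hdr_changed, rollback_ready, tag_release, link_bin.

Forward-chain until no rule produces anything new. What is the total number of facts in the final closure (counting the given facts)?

[1] r6 [link_lib & rollback_ready -> artifact_signed]; r7 [link_bin & hdr_changed -> compile_a]; r9 [link_bin -> format_ok]. ⇒ new: artifact_signed, compile_a, format_ok.
[2] r1 [artifact_signed & link_bin -> src_changed]. ⇒ new: src_changed.
[3] r3 [src_changed & compile_a -> cache_stale]; r8 [src_changed & link_bin -> cache_hit]. ⇒ new: cache_stale, cache_hit.
[4] r4 [cache_hit & format_ok -> compile_b]; r11 [cache_hit -> deploy_prod]. ⇒ new: compile_b, deploy_prod.
[5] r10 [compile_b & compile_a -> run_integ]. ⇒ new: run_integ.
Closure: {artifact_signed, cache_hit, cache_stale, compile_a, compile_b, deploy_prod, format_ok, hdr_changed, link_bin, link_lib, rollback_ready, run_integ, src_changed, tag_release} — 14 facts.

14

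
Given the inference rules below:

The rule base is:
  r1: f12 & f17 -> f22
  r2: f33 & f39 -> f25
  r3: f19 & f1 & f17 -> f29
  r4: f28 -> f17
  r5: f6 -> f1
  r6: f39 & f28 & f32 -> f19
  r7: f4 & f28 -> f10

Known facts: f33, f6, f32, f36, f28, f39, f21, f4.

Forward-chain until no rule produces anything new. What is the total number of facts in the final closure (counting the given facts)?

14

Round 1: r2 [f33 & f39 -> f25]; r4 [f28 -> f17]; r5 [f6 -> f1]; r6 [f39 & f28 & f32 -> f19]; r7 [f4 & f28 -> f10]. New: f25, f17, f1, f19, f10.
Round 2: r3 [f19 & f1 & f17 -> f29]. New: f29.
Closure: {f1, f10, f17, f19, f21, f25, f28, f29, f32, f33, f36, f39, f4, f6} — 14 facts.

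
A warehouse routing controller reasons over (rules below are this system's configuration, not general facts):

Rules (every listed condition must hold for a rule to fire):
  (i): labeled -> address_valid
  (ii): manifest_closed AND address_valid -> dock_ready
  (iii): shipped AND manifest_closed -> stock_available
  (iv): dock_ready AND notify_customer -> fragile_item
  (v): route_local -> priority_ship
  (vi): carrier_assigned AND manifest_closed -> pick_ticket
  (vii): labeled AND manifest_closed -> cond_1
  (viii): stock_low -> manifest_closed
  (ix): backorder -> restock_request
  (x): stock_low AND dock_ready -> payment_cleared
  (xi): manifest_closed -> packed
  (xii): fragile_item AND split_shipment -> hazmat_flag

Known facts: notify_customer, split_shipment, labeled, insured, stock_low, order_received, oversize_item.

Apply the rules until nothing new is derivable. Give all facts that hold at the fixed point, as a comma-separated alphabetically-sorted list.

Round 1 fires (i), (viii), giving address_valid, manifest_closed.
Round 2 fires (ii), (vii), (xi), giving dock_ready, cond_1, packed.
Round 3 fires (iv), (x), giving fragile_item, payment_cleared.
Round 4 fires (xii), giving hazmat_flag.

address_valid, cond_1, dock_ready, fragile_item, hazmat_flag, insured, labeled, manifest_closed, notify_customer, order_received, oversize_item, packed, payment_cleared, split_shipment, stock_low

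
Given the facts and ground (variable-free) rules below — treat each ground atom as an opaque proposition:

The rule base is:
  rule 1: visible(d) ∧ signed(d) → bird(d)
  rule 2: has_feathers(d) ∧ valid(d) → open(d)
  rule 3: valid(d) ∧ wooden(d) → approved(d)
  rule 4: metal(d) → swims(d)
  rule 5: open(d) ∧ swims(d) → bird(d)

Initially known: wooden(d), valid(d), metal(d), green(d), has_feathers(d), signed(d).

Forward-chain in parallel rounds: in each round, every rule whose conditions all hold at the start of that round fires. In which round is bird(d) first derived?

Round 1: rule 2 [has_feathers(d) ∧ valid(d) → open(d)]; rule 3 [valid(d) ∧ wooden(d) → approved(d)]; rule 4 [metal(d) → swims(d)]. New: open(d), approved(d), swims(d).
Round 2: rule 5 [open(d) ∧ swims(d) → bird(d)]. New: bird(d).
bird(d) first appears in round 2.

2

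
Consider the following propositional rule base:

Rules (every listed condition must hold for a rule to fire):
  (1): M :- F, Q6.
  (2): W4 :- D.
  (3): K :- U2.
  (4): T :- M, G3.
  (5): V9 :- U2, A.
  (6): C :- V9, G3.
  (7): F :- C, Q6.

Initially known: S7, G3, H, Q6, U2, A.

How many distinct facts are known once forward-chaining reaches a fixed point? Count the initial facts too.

Round 1 fires (3), (5), giving K, V9.
Round 2 fires (6), giving C.
Round 3 fires (7), giving F.
Round 4 fires (1), giving M.
Round 5 fires (4), giving T.
Closure: {A, C, F, G3, H, K, M, Q6, S7, T, U2, V9} — 12 facts.

12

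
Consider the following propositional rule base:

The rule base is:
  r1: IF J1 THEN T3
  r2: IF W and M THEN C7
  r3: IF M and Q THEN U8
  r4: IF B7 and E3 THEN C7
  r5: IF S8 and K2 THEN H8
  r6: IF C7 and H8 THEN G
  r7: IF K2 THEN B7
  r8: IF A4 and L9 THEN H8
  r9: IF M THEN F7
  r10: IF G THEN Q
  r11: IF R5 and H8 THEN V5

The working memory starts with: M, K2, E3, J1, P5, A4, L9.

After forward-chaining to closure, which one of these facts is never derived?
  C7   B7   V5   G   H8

Round 1: r1 [IF J1 THEN T3]; r7 [IF K2 THEN B7]; r8 [IF A4 and L9 THEN H8]; r9 [IF M THEN F7]. New: T3, B7, H8, F7.
Round 2: r4 [IF B7 and E3 THEN C7]. New: C7.
Round 3: r6 [IF C7 and H8 THEN G]. New: G.
Round 4: r10 [IF G THEN Q]. New: Q.
Round 5: r3 [IF M and Q THEN U8]. New: U8.
Derived: H8 (round 1), G (round 3), C7 (round 2), B7 (round 1). V5 never appears in any round.

V5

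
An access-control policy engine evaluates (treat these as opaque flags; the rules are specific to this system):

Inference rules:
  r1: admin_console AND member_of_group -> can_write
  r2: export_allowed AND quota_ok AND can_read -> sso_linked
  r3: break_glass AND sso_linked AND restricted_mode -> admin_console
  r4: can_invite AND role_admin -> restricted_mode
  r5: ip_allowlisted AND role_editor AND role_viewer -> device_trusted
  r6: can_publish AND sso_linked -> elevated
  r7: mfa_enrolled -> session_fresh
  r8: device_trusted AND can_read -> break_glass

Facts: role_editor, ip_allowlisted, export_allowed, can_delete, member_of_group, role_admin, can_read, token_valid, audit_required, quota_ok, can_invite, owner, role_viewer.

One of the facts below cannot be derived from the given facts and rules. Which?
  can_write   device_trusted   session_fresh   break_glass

session_fresh

[1] r2 [export_allowed AND quota_ok AND can_read -> sso_linked]; r4 [can_invite AND role_admin -> restricted_mode]; r5 [ip_allowlisted AND role_editor AND role_viewer -> device_trusted]. ⇒ new: sso_linked, restricted_mode, device_trusted.
[2] r8 [device_trusted AND can_read -> break_glass]. ⇒ new: break_glass.
[3] r3 [break_glass AND sso_linked AND restricted_mode -> admin_console]. ⇒ new: admin_console.
[4] r1 [admin_console AND member_of_group -> can_write]. ⇒ new: can_write.
Derived: device_trusted (round 1), can_write (round 4), break_glass (round 2). session_fresh never appears in any round.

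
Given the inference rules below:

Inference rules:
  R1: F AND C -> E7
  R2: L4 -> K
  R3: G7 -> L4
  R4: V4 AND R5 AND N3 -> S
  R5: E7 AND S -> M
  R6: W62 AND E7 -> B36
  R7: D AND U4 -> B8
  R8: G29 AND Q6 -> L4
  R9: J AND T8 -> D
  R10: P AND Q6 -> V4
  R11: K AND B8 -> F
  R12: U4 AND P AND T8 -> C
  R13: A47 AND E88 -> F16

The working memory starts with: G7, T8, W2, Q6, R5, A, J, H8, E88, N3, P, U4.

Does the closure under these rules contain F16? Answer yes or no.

Round 1 fires R3, R9, R10, R12, giving L4, D, V4, C.
Round 2 fires R2, R4, R7, giving K, S, B8.
Round 3 fires R11, giving F.
Round 4 fires R1, giving E7.
Round 5 fires R5, giving M.
Fixed point reached. F16 is concluded only by R13; R13 needs A47 (never derived).

no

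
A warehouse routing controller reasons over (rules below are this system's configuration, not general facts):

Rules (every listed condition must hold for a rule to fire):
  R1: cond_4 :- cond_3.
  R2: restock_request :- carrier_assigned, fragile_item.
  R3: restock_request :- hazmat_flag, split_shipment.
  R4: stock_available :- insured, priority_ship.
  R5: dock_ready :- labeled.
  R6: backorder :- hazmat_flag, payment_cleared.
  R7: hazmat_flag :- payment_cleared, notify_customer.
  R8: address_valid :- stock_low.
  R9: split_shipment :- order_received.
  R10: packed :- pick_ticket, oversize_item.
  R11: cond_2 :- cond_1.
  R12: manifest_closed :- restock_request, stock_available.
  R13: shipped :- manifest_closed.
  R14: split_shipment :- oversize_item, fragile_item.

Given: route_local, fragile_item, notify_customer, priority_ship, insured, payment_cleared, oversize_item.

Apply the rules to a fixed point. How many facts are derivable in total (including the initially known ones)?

Round 1: R4 [stock_available :- insured, priority_ship.]; R7 [hazmat_flag :- payment_cleared, notify_customer.]; R14 [split_shipment :- oversize_item, fragile_item.]. Adds stock_available, hazmat_flag, split_shipment.
Round 2: R3 [restock_request :- hazmat_flag, split_shipment.]; R6 [backorder :- hazmat_flag, payment_cleared.]. Adds restock_request, backorder.
Round 3: R12 [manifest_closed :- restock_request, stock_available.]. Adds manifest_closed.
Round 4: R13 [shipped :- manifest_closed.]. Adds shipped.
Closure: {backorder, fragile_item, hazmat_flag, insured, manifest_closed, notify_customer, oversize_item, payment_cleared, priority_ship, restock_request, route_local, shipped, split_shipment, stock_available} — 14 facts.

14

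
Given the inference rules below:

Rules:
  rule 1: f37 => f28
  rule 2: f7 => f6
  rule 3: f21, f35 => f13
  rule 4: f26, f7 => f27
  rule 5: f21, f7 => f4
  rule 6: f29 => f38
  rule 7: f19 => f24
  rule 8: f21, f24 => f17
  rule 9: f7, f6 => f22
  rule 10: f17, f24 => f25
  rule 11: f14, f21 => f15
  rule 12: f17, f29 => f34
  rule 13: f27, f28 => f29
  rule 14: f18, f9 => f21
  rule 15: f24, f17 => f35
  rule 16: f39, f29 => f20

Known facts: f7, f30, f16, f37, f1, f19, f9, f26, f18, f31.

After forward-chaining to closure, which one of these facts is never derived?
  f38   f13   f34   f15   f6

f15

Round 1: rule 1 [f37 => f28]; rule 2 [f7 => f6]; rule 4 [f26, f7 => f27]; rule 7 [f19 => f24]; rule 14 [f18, f9 => f21]. New: f28, f6, f27, f24, f21.
Round 2: rule 5 [f21, f7 => f4]; rule 8 [f21, f24 => f17]; rule 9 [f7, f6 => f22]; rule 13 [f27, f28 => f29]. New: f4, f17, f22, f29.
Round 3: rule 6 [f29 => f38]; rule 10 [f17, f24 => f25]; rule 12 [f17, f29 => f34]; rule 15 [f24, f17 => f35]. New: f38, f25, f34, f35.
Round 4: rule 3 [f21, f35 => f13]. New: f13.
Derived: f13 (round 4), f38 (round 3), f6 (round 1), f34 (round 3). f15 never appears in any round.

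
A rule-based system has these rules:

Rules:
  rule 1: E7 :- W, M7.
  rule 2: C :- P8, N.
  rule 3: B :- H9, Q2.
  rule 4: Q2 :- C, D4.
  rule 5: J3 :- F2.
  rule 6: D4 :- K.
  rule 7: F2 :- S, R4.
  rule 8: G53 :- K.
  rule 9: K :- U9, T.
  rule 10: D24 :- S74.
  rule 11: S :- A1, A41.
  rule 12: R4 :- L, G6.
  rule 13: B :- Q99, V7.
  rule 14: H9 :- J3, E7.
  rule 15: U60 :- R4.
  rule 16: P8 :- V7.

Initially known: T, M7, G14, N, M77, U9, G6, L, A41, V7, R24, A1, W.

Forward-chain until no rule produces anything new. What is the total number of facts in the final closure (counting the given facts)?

[1] rule 1 [E7 :- W, M7.]; rule 9 [K :- U9, T.]; rule 11 [S :- A1, A41.]; rule 12 [R4 :- L, G6.]; rule 16 [P8 :- V7.]. ⇒ new: E7, K, S, R4, P8.
[2] rule 2 [C :- P8, N.]; rule 6 [D4 :- K.]; rule 7 [F2 :- S, R4.]; rule 8 [G53 :- K.]; rule 15 [U60 :- R4.]. ⇒ new: C, D4, F2, G53, U60.
[3] rule 4 [Q2 :- C, D4.]; rule 5 [J3 :- F2.]. ⇒ new: Q2, J3.
[4] rule 14 [H9 :- J3, E7.]. ⇒ new: H9.
[5] rule 3 [B :- H9, Q2.]. ⇒ new: B.
Closure: {A1, A41, B, C, D4, E7, F2, G14, G53, G6, H9, J3, K, L, M7, M77, N, P8, Q2, R24, R4, S, T, U60, U9, V7, W} — 27 facts.

27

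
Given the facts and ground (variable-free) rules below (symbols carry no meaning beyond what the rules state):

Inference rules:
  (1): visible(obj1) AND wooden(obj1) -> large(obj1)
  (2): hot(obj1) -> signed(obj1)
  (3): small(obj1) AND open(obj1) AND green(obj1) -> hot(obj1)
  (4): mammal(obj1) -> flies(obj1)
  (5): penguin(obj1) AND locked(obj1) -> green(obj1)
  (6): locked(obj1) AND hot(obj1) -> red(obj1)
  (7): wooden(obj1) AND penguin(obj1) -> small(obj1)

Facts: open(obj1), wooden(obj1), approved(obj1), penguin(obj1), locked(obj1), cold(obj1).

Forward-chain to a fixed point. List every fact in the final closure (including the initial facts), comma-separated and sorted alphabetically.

Round 1 fires (5), (7), giving green(obj1), small(obj1).
Round 2 fires (3), giving hot(obj1).
Round 3 fires (2), (6), giving signed(obj1), red(obj1).

approved(obj1), cold(obj1), green(obj1), hot(obj1), locked(obj1), open(obj1), penguin(obj1), red(obj1), signed(obj1), small(obj1), wooden(obj1)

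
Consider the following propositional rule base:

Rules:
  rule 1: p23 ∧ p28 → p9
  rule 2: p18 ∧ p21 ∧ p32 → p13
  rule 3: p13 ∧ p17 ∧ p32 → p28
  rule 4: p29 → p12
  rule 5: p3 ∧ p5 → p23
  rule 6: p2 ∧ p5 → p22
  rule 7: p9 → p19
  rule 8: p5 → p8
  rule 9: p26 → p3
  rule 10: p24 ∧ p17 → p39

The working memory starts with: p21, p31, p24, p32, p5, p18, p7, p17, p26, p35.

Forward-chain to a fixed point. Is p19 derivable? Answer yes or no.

yes

Round 1 fires rule 2, rule 8, rule 9, rule 10, giving p13, p8, p3, p39.
Round 2 fires rule 3, rule 5, giving p28, p23.
Round 3 fires rule 1, giving p9.
Round 4 fires rule 7, giving p19.
p19 appears in round 4, so it is derivable.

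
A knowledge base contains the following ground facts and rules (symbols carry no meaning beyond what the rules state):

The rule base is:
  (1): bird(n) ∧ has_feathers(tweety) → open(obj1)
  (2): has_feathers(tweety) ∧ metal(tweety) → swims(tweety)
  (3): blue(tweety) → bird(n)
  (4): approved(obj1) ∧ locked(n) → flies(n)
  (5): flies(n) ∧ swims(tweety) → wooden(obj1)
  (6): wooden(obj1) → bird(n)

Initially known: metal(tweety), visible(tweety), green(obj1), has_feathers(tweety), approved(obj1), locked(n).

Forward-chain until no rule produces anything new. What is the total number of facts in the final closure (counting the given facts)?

11

Round 1 — (2), (4), derive swims(tweety), flies(n).
Round 2 — (5), derive wooden(obj1).
Round 3 — (6), derive bird(n).
Round 4 — (1), derive open(obj1).
Closure: {approved(obj1), bird(n), flies(n), green(obj1), has_feathers(tweety), locked(n), metal(tweety), open(obj1), swims(tweety), visible(tweety), wooden(obj1)} — 11 facts.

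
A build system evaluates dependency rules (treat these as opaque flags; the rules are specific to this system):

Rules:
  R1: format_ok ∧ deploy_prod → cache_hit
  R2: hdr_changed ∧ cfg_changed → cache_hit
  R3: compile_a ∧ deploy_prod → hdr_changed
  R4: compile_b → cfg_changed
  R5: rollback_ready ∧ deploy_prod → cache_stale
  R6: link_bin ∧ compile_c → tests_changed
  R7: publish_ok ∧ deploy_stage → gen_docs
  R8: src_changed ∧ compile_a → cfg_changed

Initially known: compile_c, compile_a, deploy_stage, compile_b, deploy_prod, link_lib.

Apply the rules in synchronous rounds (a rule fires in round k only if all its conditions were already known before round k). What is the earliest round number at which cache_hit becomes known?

2

Round 1: R3 [compile_a ∧ deploy_prod → hdr_changed]; R4 [compile_b → cfg_changed]. Adds hdr_changed, cfg_changed.
Round 2: R2 [hdr_changed ∧ cfg_changed → cache_hit]. Adds cache_hit.
cache_hit first appears in round 2.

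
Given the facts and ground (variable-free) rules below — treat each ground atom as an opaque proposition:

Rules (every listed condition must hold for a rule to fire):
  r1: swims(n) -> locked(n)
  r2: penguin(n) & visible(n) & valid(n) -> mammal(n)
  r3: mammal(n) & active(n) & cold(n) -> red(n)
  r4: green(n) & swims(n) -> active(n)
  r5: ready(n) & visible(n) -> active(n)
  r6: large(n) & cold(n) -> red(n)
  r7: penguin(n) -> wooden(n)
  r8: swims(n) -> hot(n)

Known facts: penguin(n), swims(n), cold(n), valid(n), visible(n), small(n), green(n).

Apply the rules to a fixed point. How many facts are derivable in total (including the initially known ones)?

Round 1: r1 [swims(n) -> locked(n)]; r2 [penguin(n) & visible(n) & valid(n) -> mammal(n)]; r4 [green(n) & swims(n) -> active(n)]; r7 [penguin(n) -> wooden(n)]; r8 [swims(n) -> hot(n)]. Adds locked(n), mammal(n), active(n), wooden(n), hot(n).
Round 2: r3 [mammal(n) & active(n) & cold(n) -> red(n)]. Adds red(n).
Closure: {active(n), cold(n), green(n), hot(n), locked(n), mammal(n), penguin(n), red(n), small(n), swims(n), valid(n), visible(n), wooden(n)} — 13 facts.

13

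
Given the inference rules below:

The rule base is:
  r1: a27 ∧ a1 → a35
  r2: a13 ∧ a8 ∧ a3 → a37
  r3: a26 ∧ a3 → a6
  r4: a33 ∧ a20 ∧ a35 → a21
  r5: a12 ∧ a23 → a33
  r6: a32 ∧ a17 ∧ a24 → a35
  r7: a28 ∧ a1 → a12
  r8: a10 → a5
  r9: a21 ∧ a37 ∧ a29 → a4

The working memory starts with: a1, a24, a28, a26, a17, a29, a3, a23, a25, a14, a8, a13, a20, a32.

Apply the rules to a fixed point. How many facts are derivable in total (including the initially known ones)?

21

Round 1: r2 [a13 ∧ a8 ∧ a3 → a37]; r3 [a26 ∧ a3 → a6]; r6 [a32 ∧ a17 ∧ a24 → a35]; r7 [a28 ∧ a1 → a12]. New: a37, a6, a35, a12.
Round 2: r5 [a12 ∧ a23 → a33]. New: a33.
Round 3: r4 [a33 ∧ a20 ∧ a35 → a21]. New: a21.
Round 4: r9 [a21 ∧ a37 ∧ a29 → a4]. New: a4.
Closure: {a1, a12, a13, a14, a17, a20, a21, a23, a24, a25, a26, a28, a29, a3, a32, a33, a35, a37, a4, a6, a8} — 21 facts.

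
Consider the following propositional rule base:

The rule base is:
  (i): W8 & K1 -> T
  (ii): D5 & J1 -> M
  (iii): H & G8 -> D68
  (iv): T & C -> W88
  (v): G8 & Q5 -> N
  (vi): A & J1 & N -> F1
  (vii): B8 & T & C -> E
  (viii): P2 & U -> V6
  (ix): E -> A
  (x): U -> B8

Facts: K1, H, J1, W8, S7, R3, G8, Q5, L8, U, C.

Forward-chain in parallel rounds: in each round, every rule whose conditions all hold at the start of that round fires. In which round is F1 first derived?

4

Round 1: (i) [W8 & K1 -> T]; (iii) [H & G8 -> D68]; (v) [G8 & Q5 -> N]; (x) [U -> B8]. New: T, D68, N, B8.
Round 2: (iv) [T & C -> W88]; (vii) [B8 & T & C -> E]. New: W88, E.
Round 3: (ix) [E -> A]. New: A.
Round 4: (vi) [A & J1 & N -> F1]. New: F1.
F1 first appears in round 4.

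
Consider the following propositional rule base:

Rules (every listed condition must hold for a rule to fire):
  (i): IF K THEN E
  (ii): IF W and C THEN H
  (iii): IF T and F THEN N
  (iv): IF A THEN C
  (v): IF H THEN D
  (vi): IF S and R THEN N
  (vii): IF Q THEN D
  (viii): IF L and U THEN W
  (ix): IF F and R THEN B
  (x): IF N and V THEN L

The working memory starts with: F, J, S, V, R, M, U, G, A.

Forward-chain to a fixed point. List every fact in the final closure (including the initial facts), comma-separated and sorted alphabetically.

A, B, C, D, F, G, H, J, L, M, N, R, S, U, V, W

Round 1 — (iv), (vi), (ix), derive C, N, B.
Round 2 — (x), derive L.
Round 3 — (viii), derive W.
Round 4 — (ii), derive H.
Round 5 — (v), derive D.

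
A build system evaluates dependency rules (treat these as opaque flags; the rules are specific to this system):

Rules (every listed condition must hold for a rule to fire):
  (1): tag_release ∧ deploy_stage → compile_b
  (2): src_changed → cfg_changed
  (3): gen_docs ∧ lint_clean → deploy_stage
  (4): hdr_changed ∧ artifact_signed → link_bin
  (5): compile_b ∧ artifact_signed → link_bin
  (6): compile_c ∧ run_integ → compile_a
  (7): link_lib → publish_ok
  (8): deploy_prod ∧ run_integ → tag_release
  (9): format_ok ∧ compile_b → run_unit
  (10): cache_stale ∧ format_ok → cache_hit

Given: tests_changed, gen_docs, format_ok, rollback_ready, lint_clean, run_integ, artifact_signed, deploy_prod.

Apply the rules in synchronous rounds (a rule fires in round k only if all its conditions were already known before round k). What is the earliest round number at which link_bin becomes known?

3

Round 1 fires (3), (8), giving deploy_stage, tag_release.
Round 2 fires (1), giving compile_b.
Round 3 fires (5), (9), giving link_bin, run_unit.
link_bin first appears in round 3.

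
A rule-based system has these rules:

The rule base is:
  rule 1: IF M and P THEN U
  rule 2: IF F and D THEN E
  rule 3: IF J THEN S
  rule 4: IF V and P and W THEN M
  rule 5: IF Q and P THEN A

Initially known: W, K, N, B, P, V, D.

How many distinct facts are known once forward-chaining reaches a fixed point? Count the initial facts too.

Round 1 fires rule 4, giving M.
Round 2 fires rule 1, giving U.
Closure: {B, D, K, M, N, P, U, V, W} — 9 facts.

9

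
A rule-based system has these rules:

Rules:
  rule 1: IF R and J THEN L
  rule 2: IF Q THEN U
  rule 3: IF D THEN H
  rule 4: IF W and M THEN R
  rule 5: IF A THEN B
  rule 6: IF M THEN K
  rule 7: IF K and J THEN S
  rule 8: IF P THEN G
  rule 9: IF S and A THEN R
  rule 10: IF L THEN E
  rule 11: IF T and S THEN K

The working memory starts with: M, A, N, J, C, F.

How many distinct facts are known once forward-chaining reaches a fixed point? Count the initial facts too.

12

[1] rule 5 [IF A THEN B]; rule 6 [IF M THEN K]. ⇒ new: B, K.
[2] rule 7 [IF K and J THEN S]. ⇒ new: S.
[3] rule 9 [IF S and A THEN R]. ⇒ new: R.
[4] rule 1 [IF R and J THEN L]. ⇒ new: L.
[5] rule 10 [IF L THEN E]. ⇒ new: E.
Closure: {A, B, C, E, F, J, K, L, M, N, R, S} — 12 facts.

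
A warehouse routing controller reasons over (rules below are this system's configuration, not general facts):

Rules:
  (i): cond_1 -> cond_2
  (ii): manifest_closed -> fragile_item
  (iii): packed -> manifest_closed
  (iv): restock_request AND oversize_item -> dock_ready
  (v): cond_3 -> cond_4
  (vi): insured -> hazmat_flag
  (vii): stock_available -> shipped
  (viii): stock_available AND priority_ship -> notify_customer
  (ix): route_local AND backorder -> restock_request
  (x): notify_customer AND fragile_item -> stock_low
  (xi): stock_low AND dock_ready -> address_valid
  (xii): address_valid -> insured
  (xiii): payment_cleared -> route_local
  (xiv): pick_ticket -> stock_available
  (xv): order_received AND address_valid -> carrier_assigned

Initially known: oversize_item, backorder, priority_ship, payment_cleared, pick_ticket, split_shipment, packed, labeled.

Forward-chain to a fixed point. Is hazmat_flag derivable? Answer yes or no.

Round 1 — (iii), (xiii), (xiv), derive manifest_closed, route_local, stock_available.
Round 2 — (ii), (vii), (viii), (ix), derive fragile_item, shipped, notify_customer, restock_request.
Round 3 — (iv), (x), derive dock_ready, stock_low.
Round 4 — (xi), derive address_valid.
Round 5 — (xii), derive insured.
Round 6 — (vi), derive hazmat_flag.
hazmat_flag appears in round 6, so it is derivable.

yes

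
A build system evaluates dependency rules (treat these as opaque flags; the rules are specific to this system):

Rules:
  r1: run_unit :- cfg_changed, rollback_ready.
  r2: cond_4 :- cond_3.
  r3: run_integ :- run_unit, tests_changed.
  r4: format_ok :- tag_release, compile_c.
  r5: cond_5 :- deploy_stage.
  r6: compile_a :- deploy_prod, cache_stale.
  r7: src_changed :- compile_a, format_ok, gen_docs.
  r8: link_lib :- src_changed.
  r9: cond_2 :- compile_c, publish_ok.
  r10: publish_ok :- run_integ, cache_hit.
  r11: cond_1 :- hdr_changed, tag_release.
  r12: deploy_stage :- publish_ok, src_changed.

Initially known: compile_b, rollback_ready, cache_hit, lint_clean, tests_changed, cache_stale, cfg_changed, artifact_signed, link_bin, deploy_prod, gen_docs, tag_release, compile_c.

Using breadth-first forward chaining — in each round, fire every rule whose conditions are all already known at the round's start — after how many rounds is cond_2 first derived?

Round 1 fires r1, r4, r6, giving run_unit, format_ok, compile_a.
Round 2 fires r3, r7, giving run_integ, src_changed.
Round 3 fires r8, r10, giving link_lib, publish_ok.
Round 4 fires r9, r12, giving cond_2, deploy_stage.
cond_2 first appears in round 4.

4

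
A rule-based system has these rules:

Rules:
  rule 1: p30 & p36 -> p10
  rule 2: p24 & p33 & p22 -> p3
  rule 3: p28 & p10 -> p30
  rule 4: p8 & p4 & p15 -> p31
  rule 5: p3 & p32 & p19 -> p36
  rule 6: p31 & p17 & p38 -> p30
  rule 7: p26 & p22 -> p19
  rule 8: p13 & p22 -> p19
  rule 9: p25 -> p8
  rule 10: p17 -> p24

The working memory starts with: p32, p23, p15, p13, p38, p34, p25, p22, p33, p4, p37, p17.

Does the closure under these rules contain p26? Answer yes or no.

Round 1: rule 8 [p13 & p22 -> p19]; rule 9 [p25 -> p8]; rule 10 [p17 -> p24]. New: p19, p8, p24.
Round 2: rule 2 [p24 & p33 & p22 -> p3]; rule 4 [p8 & p4 & p15 -> p31]. New: p3, p31.
Round 3: rule 5 [p3 & p32 & p19 -> p36]; rule 6 [p31 & p17 & p38 -> p30]. New: p36, p30.
Round 4: rule 1 [p30 & p36 -> p10]. New: p10.
Fixed point reached. No rule has p26 as a consequent, and it is not given.

no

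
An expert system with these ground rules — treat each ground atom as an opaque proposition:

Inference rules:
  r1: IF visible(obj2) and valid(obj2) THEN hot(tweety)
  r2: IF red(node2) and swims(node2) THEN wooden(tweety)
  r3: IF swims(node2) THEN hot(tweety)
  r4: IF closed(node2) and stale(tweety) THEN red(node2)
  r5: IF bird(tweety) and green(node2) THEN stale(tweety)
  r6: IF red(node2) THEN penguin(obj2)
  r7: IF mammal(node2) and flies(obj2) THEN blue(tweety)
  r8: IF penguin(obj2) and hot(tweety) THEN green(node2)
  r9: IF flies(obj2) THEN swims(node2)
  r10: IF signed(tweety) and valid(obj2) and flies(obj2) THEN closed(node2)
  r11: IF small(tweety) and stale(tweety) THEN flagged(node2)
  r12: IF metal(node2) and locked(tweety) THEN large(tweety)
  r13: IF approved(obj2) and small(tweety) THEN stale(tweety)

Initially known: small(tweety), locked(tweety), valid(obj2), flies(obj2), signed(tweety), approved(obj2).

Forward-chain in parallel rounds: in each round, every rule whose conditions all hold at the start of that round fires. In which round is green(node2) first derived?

Round 1: r9 [IF flies(obj2) THEN swims(node2)]; r10 [IF signed(tweety) and valid(obj2) and flies(obj2) THEN closed(node2)]; r13 [IF approved(obj2) and small(tweety) THEN stale(tweety)]. Adds swims(node2), closed(node2), stale(tweety).
Round 2: r3 [IF swims(node2) THEN hot(tweety)]; r4 [IF closed(node2) and stale(tweety) THEN red(node2)]; r11 [IF small(tweety) and stale(tweety) THEN flagged(node2)]. Adds hot(tweety), red(node2), flagged(node2).
Round 3: r2 [IF red(node2) and swims(node2) THEN wooden(tweety)]; r6 [IF red(node2) THEN penguin(obj2)]. Adds wooden(tweety), penguin(obj2).
Round 4: r8 [IF penguin(obj2) and hot(tweety) THEN green(node2)]. Adds green(node2).
green(node2) first appears in round 4.

4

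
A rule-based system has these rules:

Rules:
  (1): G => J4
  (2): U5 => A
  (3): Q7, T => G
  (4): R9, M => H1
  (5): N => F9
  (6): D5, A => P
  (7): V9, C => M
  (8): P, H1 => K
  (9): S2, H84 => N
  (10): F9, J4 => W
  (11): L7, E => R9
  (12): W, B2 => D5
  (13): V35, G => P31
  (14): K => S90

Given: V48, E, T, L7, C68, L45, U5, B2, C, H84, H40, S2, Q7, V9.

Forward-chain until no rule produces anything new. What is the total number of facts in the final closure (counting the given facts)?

[1] (2) [U5 => A]; (3) [Q7, T => G]; (7) [V9, C => M]; (9) [S2, H84 => N]; (11) [L7, E => R9]. ⇒ new: A, G, M, N, R9.
[2] (1) [G => J4]; (4) [R9, M => H1]; (5) [N => F9]. ⇒ new: J4, H1, F9.
[3] (10) [F9, J4 => W]. ⇒ new: W.
[4] (12) [W, B2 => D5]. ⇒ new: D5.
[5] (6) [D5, A => P]. ⇒ new: P.
[6] (8) [P, H1 => K]. ⇒ new: K.
[7] (14) [K => S90]. ⇒ new: S90.
Closure: {A, B2, C, C68, D5, E, F9, G, H1, H40, H84, J4, K, L45, L7, M, N, P, Q7, R9, S2, S90, T, U5, V48, V9, W} — 27 facts.

27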